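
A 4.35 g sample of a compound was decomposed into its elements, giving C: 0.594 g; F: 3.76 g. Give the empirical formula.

Moles — C: 0.594 / 12.01 = 0.04946 mol; F: 3.76 / 19.00 = 0.1979 mol
Ratios (÷ 0.04946): C 1.000, F 4.001
→ CF4

CF4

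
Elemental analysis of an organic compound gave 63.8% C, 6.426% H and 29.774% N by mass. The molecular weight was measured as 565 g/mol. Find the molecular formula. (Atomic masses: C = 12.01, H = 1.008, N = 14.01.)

C30H36N12

Assume 100 g: 63.8 g C, 6.426 g H, 29.774 g N.
Moles — C: 63.8 / 12.01 = 5.312 mol; H: 6.426 / 1.008 = 6.375 mol; N: 29.774 / 14.01 = 2.125 mol
Smallest is N at 2.125 mol; normalising gives C 2.500, H 3.000, N 1.000
Multiply by 2: C 5.00, H 6.00, N 2.00 → C5H6N2
Empirical-formula mass = 94.12 g/mol
n = 565 / 94.12 = 6.00 ≈ 6
Molecular formula = (C5H6N2)×6 = C30H36N12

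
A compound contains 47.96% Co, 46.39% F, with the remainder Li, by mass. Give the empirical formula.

Assume 100 g: 47.96 g Co, 46.39 g F, 5.65 g Li.
Moles — Co: 47.96 / 58.93 = 0.8138 mol; F: 46.39 / 19.00 = 2.442 mol; Li: 5.65 / 6.94 = 0.8141 mol
Divide by the smallest (0.8138 mol Co): Co 1.000, F 3.000, Li 1.000
→ CoF3Li

CoF3Li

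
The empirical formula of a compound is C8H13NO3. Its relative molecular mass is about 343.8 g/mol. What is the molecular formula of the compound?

Empirical-formula mass = 171.19 g/mol
n = 343.8 / 171.19 = 2.01 ≈ 2
Molecular formula = (C8H13NO3)2 = C16H26N2O6

C16H26N2O6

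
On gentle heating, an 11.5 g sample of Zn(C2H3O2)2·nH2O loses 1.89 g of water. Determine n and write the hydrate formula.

Mass of anhydrous Zn(C2H3O2)2 = 11.5 − 1.89 = 9.61 g
mol H2O = 1.89 / 18.02 = 0.1049
Molar mass of Zn(C2H3O2)2 = 183.47 g/mol → mol Zn(C2H3O2)2 = 9.61 / 183.47 = 0.05238
n = 0.1049 / 0.05238 = 2.00 ≈ 2 → Zn(C2H3O2)2·2H2O

Zn(C2H3O2)2·2H2O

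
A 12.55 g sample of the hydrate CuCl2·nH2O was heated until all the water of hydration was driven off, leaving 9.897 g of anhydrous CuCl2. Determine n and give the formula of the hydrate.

CuCl2·2H2O

Mass of water lost = 12.55 − 9.897 = 2.653 g → 2.653 / 18.02 = 0.1472 mol H2O
Molar mass of CuCl2 = 134.45 g/mol → mol CuCl2 = 9.897 / 134.45 = 0.07361
n = 0.1472 / 0.07361 = 2.00 ≈ 2 → CuCl2·2H2O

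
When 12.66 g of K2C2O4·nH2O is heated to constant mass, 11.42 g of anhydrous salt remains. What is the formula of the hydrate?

Mass of water lost = 12.66 − 11.42 = 1.24 g → 1.24 / 18.02 = 0.06881 mol H2O
Molar mass of K2C2O4 = 166.22 g/mol → mol K2C2O4 = 11.42 / 166.22 = 0.0687
n = 0.06881 / 0.0687 = 1.00 ≈ 1 → K2C2O4·H2O

K2C2O4·H2O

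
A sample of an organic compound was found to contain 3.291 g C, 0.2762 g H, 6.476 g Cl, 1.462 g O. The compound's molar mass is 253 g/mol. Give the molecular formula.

C6H6Cl4O2

C: 3.291 g ÷ 12.01 g/mol = 0.274 mol
H: 0.2762 g ÷ 1.008 g/mol = 0.274 mol
Cl: 6.476 g ÷ 35.45 g/mol = 0.1827 mol
O: 1.462 g ÷ 16.00 g/mol = 0.09137 mol
Smallest is O at 0.09137 mol; normalising gives C 2.999, H 2.999, Cl 1.999, O 1.000
Ratio ≈ 3:3:2:1, so the empirical formula is C3H3Cl2O
Empirical-formula mass = 125.95 g/mol
n = 253 / 125.95 = 2.01 ≈ 2
Molecular formula = (C3H3Cl2O)×2 = C6H6Cl4O2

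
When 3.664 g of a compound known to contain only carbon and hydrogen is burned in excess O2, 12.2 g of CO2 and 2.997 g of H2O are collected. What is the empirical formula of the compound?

C5H6

mol C = 12.2 / 44.01 = 0.2772; mass C = 0.2772 × 12.01 = 3.329 g
mol H = 2 × (2.997 / 18.02) = 0.3326; mass H = 0.3326 × 1.008 = 0.3353 g
Ratios (÷ 0.2772): C 1.000, H 1.200
Scaling by 5: C 5.00, H 6.00 → C5H6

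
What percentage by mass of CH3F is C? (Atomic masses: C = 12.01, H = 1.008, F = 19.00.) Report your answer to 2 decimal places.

35.29%

Molar mass = 1(12.01) + 3(1.008) + 1(19.00) = 34.034 g/mol
Mass of C per mole = 1 × 12.01 = 12.010 g
% C = 12.010 / 34.034 × 100 = 35.29%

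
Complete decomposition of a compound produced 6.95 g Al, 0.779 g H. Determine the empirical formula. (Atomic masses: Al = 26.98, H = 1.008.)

Moles — Al: 6.95 / 26.98 = 0.2576 mol; H: 0.779 / 1.008 = 0.7728 mol
Ratios (÷ 0.2576): Al 1.000, H 3.000
Ratio ≈ 1:3, so the empirical formula is AlH3

AlH3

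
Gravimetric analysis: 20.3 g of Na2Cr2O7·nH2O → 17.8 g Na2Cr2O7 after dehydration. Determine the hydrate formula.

Mass of water lost = 20.3 − 17.8 = 2.5 g → 2.5 / 18.02 = 0.1387 mol H2O
Molar mass of Na2Cr2O7 = 261.98 g/mol → mol Na2Cr2O7 = 17.8 / 261.98 = 0.06794
n = 0.1387 / 0.06794 = 2.04 ≈ 2 → Na2Cr2O7·2H2O

Na2Cr2O7·2H2O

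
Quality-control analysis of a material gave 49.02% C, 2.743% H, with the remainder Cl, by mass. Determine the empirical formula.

Assume 100 g: 49.02 g C, 2.743 g H, 48.237 g Cl.
Moles — C: 49.02 / 12.01 = 4.082 mol; H: 2.743 / 1.008 = 2.721 mol; Cl: 48.237 / 35.45 = 1.361 mol
Smallest is Cl at 1.361 mol; normalising gives C 3.000, H 2.000, Cl 1.000
→ C3H2Cl

C3H2Cl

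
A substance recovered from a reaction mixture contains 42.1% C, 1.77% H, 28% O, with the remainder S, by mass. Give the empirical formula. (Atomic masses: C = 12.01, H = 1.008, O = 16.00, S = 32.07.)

C4H2O2S

Assume 100 g: 42.1 g C, 1.77 g H, 28 g O, 28.13 g S.
Moles — C: 42.1 / 12.01 = 3.505 mol; H: 1.77 / 1.008 = 1.756 mol; O: 28 / 16.00 = 1.75 mol; S: 28.13 / 32.07 = 0.8771 mol
Smallest is S at 0.8771 mol; normalising gives C 3.996, H 2.002, O 1.995, S 1.000
≈ 4:2:2:1 → C4H2O2S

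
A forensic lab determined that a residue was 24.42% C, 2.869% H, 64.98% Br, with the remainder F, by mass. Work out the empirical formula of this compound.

C5H7Br2F

Assume 100 g: 24.42 g C, 2.869 g H, 64.98 g Br, 7.731 g F.
n(C) = 24.42/12.01 = 2.033, n(H) = 2.869/1.008 = 2.846, n(Br) = 64.98/79.90 = 0.8133, n(F) = 7.731/19.00 = 0.4069
Divide by the smallest (0.4069 mol F): C 4.997, H 6.995, Br 1.999, F 1.000
Ratio ≈ 5:7:2:1, so the empirical formula is C5H7Br2F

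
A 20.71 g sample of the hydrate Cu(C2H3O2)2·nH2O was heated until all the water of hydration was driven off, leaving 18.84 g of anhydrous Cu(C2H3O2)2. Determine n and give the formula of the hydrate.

Mass of water lost = 20.71 − 18.84 = 1.87 g → 1.87 / 18.02 = 0.1038 mol H2O
Molar mass of Cu(C2H3O2)2 = 181.64 g/mol → mol Cu(C2H3O2)2 = 18.84 / 181.64 = 0.1037
n = 0.1038 / 0.1037 = 1.00 ≈ 1 → Cu(C2H3O2)2·H2O

Cu(C2H3O2)2·H2O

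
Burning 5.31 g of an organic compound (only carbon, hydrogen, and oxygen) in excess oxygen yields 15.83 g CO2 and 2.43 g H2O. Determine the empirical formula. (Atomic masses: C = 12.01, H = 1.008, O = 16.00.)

mol C = 15.83 / 44.01 = 0.3597; mass C = 0.3597 × 12.01 = 4.320 g
mol H = 2 × (2.43 / 18.02) = 0.2697; mass H = 0.2697 × 1.008 = 0.2719 g
mass O = 5.31 − (4.592) = 0.7183 g → mol O = 0.04489
Divide by the smallest (0.04489 mol O): C 8.013, H 6.008, O 1.000
Ratio ≈ 8:6:1, so the empirical formula is C8H6O

C8H6O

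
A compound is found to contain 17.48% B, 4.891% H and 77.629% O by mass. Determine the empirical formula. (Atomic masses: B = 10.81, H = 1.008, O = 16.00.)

Assume 100 g: 17.48 g B, 4.891 g H, 77.629 g O.
B: 17.48 g ÷ 10.81 g/mol = 1.617 mol
H: 4.891 g ÷ 1.008 g/mol = 4.852 mol
O: 77.629 g ÷ 16.00 g/mol = 4.852 mol
Divide by the smallest (1.617 mol B): B 1.000, H 3.001, O 3.000
≈ 1:3:3 → BH3O3

BH3O3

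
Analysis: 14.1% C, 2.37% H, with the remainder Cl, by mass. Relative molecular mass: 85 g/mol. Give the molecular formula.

CH2Cl2

Assume 100 g: 14.1 g C, 2.37 g H, 83.53 g Cl.
C: 14.1 g ÷ 12.01 g/mol = 1.174 mol
H: 2.37 g ÷ 1.008 g/mol = 2.351 mol
Cl: 83.53 g ÷ 35.45 g/mol = 2.356 mol
Smallest is C at 1.174 mol; normalising gives C 1.000, H 2.003, Cl 2.007
≈ 1:2:2 → CH2Cl2
Empirical-formula mass = 84.93 g/mol
n = 85 / 84.93 = 1.00 ≈ 1
Molecular formula = empirical formula = CH2Cl2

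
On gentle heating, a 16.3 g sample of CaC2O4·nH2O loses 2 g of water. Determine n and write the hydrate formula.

CaC2O4·H2O

Mass of anhydrous CaC2O4 = 16.3 − 2 = 14.3 g
mol H2O = 2 / 18.02 = 0.111
Molar mass of CaC2O4 = 128.10 g/mol → mol CaC2O4 = 14.3 / 128.10 = 0.1116
n = 0.111 / 0.1116 = 0.99 ≈ 1 → CaC2O4·H2O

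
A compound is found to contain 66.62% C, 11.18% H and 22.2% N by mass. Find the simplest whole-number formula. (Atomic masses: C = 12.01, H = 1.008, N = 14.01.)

C7H14N2

Assume 100 g: 66.62 g C, 11.18 g H, 22.2 g N.
Moles — C: 66.62 / 12.01 = 5.547 mol; H: 11.18 / 1.008 = 11.09 mol; N: 22.2 / 14.01 = 1.585 mol
Divide by the smallest (1.585 mol N): C 3.501, H 6.999, N 1.000
×2: C 7.00, H 14.00, N 2.00 → C7H14N2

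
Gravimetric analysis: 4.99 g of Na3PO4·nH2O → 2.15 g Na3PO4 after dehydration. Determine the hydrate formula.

Na3PO4·12H2O

Mass of water lost = 4.99 − 2.15 = 2.84 g → 2.84 / 18.02 = 0.1576 mol H2O
Molar mass of Na3PO4 = 163.94 g/mol → mol Na3PO4 = 2.15 / 163.94 = 0.01311
n = 0.1576 / 0.01311 = 12.02 ≈ 12 → Na3PO4·12H2O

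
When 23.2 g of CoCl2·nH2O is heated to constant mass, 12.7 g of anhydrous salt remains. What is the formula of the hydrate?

Mass of water lost = 23.2 − 12.7 = 10.5 g → 10.5 / 18.02 = 0.5827 mol H2O
Molar mass of CoCl2 = 129.83 g/mol → mol CoCl2 = 12.7 / 129.83 = 0.09782
n = 0.5827 / 0.09782 = 5.96 ≈ 6 → CoCl2·6H2O

CoCl2·6H2O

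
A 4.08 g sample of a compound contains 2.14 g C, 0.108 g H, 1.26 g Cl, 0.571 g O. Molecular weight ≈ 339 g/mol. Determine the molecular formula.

C15H9Cl3O3

n(C) = 2.14/12.01 = 0.1782, n(H) = 0.108/1.008 = 0.1071, n(Cl) = 1.26/35.45 = 0.03554, n(O) = 0.571/16.00 = 0.03569
Divide by the smallest (0.03554 mol Cl): C 5.013, H 3.014, Cl 1.000, O 1.004
Ratio ≈ 5:3:1:1, so the empirical formula is C5H3ClO
Empirical-formula mass = 114.52 g/mol
n = 339 / 114.52 = 2.96 ≈ 3
Molecular formula = (C5H3ClO)×3 = C15H9Cl3O3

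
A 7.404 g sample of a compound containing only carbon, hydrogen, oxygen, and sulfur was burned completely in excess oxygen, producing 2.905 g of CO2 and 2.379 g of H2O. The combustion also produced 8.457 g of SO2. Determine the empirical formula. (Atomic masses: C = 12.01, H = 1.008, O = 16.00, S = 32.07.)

CH4O2S2

mol C = 2.905 / 44.01 = 0.06601; mass C = 0.06601 × 12.01 = 0.7928 g
mol H = 2 × (2.379 / 18.02) = 0.2640; mass H = 0.2640 × 1.008 = 0.2662 g
mol S = 8.457 / 64.07 = 0.1320; mass S = 4.233 g
mass O = 7.404 − (5.292) = 2.112 g → mol O = 0.1320
Divide by the smallest (0.06601 mol C): C 1.000, H 4.000, O 2.000, S 2.000
→ CH4O2S2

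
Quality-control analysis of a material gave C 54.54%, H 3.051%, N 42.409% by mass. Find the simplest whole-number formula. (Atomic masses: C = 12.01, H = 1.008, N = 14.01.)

C3H2N2

Assume 100 g: 54.54 g C, 3.051 g H, 42.409 g N.
n(C) = 54.54/12.01 = 4.541, n(H) = 3.051/1.008 = 3.027, n(N) = 42.409/14.01 = 3.027
Ratios (÷ 3.027): C 1.500, H 1.000, N 1.000
×2: C 3.00, H 2.00, N 2.00 → C3H2N2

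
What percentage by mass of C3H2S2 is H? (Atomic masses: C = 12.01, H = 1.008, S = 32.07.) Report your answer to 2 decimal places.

1.97%

Molar mass = 3(12.01) + 2(1.008) + 2(32.07) = 102.186 g/mol
Mass of H per mole = 2 × 1.008 = 2.016 g
% H = 2.016 / 102.186 × 100 = 1.97%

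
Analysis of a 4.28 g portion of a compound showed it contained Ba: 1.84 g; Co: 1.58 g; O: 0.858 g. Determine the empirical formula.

BaCo2O4

n(Ba) = 1.84/137.33 = 0.0134, n(Co) = 1.58/58.93 = 0.02681, n(O) = 0.858/16.00 = 0.05362
Divide by the smallest (0.0134 mol Ba): Ba 1.000, Co 2.001, O 4.002
≈ 1:2:4 → BaCo2O4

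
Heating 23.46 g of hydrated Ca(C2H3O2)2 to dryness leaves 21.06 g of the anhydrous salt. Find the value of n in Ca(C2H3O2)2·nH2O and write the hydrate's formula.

Mass of water lost = 23.46 − 21.06 = 2.4 g → 2.4 / 18.02 = 0.1332 mol H2O
Molar mass of Ca(C2H3O2)2 = 158.17 g/mol → mol Ca(C2H3O2)2 = 21.06 / 158.17 = 0.1331
n = 0.1332 / 0.1331 = 1.00 ≈ 1 → Ca(C2H3O2)2·H2O

Ca(C2H3O2)2·H2O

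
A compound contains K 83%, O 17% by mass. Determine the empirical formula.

K2O

Assume 100 g: 83 g K, 17 g O.
Moles — K: 83 / 39.10 = 2.123 mol; O: 17 / 16.00 = 1.062 mol
Ratios (÷ 1.062): K 1.998, O 1.000
Ratio ≈ 2:1, so the empirical formula is K2O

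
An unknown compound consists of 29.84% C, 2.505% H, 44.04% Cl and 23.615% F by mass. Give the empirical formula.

C2H2ClF

Assume 100 g: 29.84 g C, 2.505 g H, 44.04 g Cl, 23.615 g F.
n(C) = 29.84/12.01 = 2.485, n(H) = 2.505/1.008 = 2.485, n(Cl) = 44.04/35.45 = 1.242, n(F) = 23.615/19.00 = 1.243
Divide by the smallest (1.242 mol Cl): C 2.000, H 2.000, Cl 1.000, F 1.000
≈ 2:2:1:1 → C2H2ClF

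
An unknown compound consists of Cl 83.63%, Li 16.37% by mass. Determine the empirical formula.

ClLi

Assume 100 g: 83.63 g Cl, 16.37 g Li.
n(Cl) = 83.63/35.45 = 2.359, n(Li) = 16.37/6.94 = 2.359
Smallest is Li at 2.359 mol; normalising gives Cl 1.000, Li 1.000
→ ClLi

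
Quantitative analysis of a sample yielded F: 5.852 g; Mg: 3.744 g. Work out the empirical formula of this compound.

n(F) = 5.852/19.00 = 0.308, n(Mg) = 3.744/24.31 = 0.154
Ratios (÷ 0.154): F 2.000, Mg 1.000
≈ 2:1 → F2Mg

F2Mg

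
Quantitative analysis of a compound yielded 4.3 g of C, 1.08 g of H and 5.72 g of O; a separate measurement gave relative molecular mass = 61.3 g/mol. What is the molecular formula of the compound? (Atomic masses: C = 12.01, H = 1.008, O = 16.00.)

C2H6O2

n(C) = 4.3/12.01 = 0.358, n(H) = 1.08/1.008 = 1.071, n(O) = 5.72/16.00 = 0.3575
Divide by the smallest (0.3575 mol O): C 1.001, H 2.997, O 1.000
≈ 1:3:1 → CH3O
Empirical-formula mass = 31.03 g/mol
n = 61.3 / 31.03 = 1.98 ≈ 2
Molecular formula = (CH3O)×2 = C2H6O2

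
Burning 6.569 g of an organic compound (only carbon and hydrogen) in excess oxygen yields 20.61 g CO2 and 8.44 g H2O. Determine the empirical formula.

mol C = 20.61 / 44.01 = 0.4683; mass C = 0.4683 × 12.01 = 5.624 g
mol H = 2 × (8.44 / 18.02) = 0.9367; mass H = 0.9367 × 1.008 = 0.9442 g
Ratios (÷ 0.4683): C 1.000, H 2.000
≈ 1:2 → CH2

CH2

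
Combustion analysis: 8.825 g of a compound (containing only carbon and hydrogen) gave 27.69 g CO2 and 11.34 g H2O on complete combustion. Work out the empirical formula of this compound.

mol C = 27.69 / 44.01 = 0.6292; mass C = 0.6292 × 12.01 = 7.556 g
mol H = 2 × (11.34 / 18.02) = 1.259; mass H = 1.259 × 1.008 = 1.269 g
Smallest is C at 0.6292 mol; normalising gives C 1.000, H 2.000
≈ 1:2 → CH2

CH2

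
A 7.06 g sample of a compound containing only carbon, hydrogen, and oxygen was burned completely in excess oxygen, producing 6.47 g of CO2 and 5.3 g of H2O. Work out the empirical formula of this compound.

CH4O2

mol C = 6.47 / 44.01 = 0.1470; mass C = 0.1470 × 12.01 = 1.766 g
mol H = 2 × (5.3 / 18.02) = 0.5882; mass H = 0.5882 × 1.008 = 0.5929 g
mass O = 7.06 − (2.359) = 4.701 g → mol O = 0.2938
Divide by the smallest (0.147 mol C): C 1.000, H 4.001, O 1.999
Ratio ≈ 1:4:2, so the empirical formula is CH4O2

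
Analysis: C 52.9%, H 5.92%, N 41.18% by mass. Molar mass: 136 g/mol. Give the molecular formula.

Assume 100 g: 52.9 g C, 5.92 g H, 41.18 g N.
Moles — C: 52.9 / 12.01 = 4.405 mol; H: 5.92 / 1.008 = 5.873 mol; N: 41.18 / 14.01 = 2.939 mol
Smallest is N at 2.939 mol; normalising gives C 1.499, H 1.998, N 1.000
Multiply by 2: C 3.00, H 4.00, N 2.00 → C3H4N2
Empirical-formula mass = 68.08 g/mol
n = 136 / 68.08 = 2.00 ≈ 2
Molecular formula = (C3H4N2)×2 = C6H8N4

C6H8N4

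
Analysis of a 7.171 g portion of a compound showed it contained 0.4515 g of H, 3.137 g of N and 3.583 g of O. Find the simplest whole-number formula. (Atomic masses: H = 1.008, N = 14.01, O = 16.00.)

H2NO

Moles — H: 0.4515 / 1.008 = 0.4479 mol; N: 3.137 / 14.01 = 0.2239 mol; O: 3.583 / 16.00 = 0.2239 mol
Smallest is N at 0.2239 mol; normalising gives H 2.000, N 1.000, O 1.000
≈ 2:1:1 → H2NO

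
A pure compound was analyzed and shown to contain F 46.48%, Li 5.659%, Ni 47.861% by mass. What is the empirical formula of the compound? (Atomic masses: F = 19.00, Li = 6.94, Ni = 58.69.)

Assume 100 g: 46.48 g F, 5.659 g Li, 47.861 g Ni.
F: 46.48 g ÷ 19.00 g/mol = 2.446 mol
Li: 5.659 g ÷ 6.94 g/mol = 0.8154 mol
Ni: 47.861 g ÷ 58.69 g/mol = 0.8155 mol
Ratios (÷ 0.8154): F 3.000, Li 1.000, Ni 1.000
≈ 3:1:1 → F3LiNi

F3LiNi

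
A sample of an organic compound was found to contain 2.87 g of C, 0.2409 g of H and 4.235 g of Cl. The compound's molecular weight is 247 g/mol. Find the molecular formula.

Moles — C: 2.87 / 12.01 = 0.239 mol; H: 0.2409 / 1.008 = 0.239 mol; Cl: 4.235 / 35.45 = 0.1195 mol
Smallest is Cl at 0.1195 mol; normalising gives C 2.000, H 2.001, Cl 1.000
≈ 2:2:1 → C2H2Cl
Empirical-formula mass = 61.49 g/mol
n = 247 / 61.49 = 4.02 ≈ 4
Molecular formula = (C2H2Cl)×4 = C8H8Cl4

C8H8Cl4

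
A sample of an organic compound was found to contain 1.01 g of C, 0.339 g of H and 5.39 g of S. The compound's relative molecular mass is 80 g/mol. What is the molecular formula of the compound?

CH4S2

C: 1.01 g ÷ 12.01 g/mol = 0.0841 mol
H: 0.339 g ÷ 1.008 g/mol = 0.3363 mol
S: 5.39 g ÷ 32.07 g/mol = 0.1681 mol
Divide by the smallest (0.0841 mol C): C 1.000, H 3.999, S 1.999
Ratio ≈ 1:4:2, so the empirical formula is CH4S2
Empirical-formula mass = 80.18 g/mol
n = 80 / 80.18 = 1.00 ≈ 1
Molecular formula = empirical formula = CH4S2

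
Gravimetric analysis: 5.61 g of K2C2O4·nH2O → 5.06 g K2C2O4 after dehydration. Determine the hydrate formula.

K2C2O4·H2O

Mass of water lost = 5.61 − 5.06 = 0.55 g → 0.55 / 18.02 = 0.03052 mol H2O
Molar mass of K2C2O4 = 166.22 g/mol → mol K2C2O4 = 5.06 / 166.22 = 0.03044
n = 0.03052 / 0.03044 = 1.00 ≈ 1 → K2C2O4·H2O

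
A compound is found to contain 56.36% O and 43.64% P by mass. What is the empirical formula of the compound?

O5P2

Assume 100 g: 56.36 g O, 43.64 g P.
O: 56.36 g ÷ 16.00 g/mol = 3.522 mol
P: 43.64 g ÷ 30.97 g/mol = 1.409 mol
Ratios (÷ 1.409): O 2.500, P 1.000
Multiply by 2: O 5.00, P 2.00 → O5P2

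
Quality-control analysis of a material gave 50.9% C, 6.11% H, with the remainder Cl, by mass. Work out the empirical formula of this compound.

Assume 100 g: 50.9 g C, 6.11 g H, 42.99 g Cl.
C: 50.9 g ÷ 12.01 g/mol = 4.238 mol
H: 6.11 g ÷ 1.008 g/mol = 6.062 mol
Cl: 42.99 g ÷ 35.45 g/mol = 1.213 mol
Smallest is Cl at 1.213 mol; normalising gives C 3.495, H 4.998, Cl 1.000
Multiply by 2: C 6.99, H 10.00, Cl 2.00 → C7H10Cl2

C7H10Cl2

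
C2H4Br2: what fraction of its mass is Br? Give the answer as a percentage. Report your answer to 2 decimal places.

85.07%

Molar mass = 2(12.01) + 4(1.008) + 2(79.90) = 187.852 g/mol
Mass of Br per mole = 2 × 79.90 = 159.800 g
% Br = 159.800 / 187.852 × 100 = 85.07%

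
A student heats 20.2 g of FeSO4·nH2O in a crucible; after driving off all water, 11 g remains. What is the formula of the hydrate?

Mass of water lost = 20.2 − 11 = 9.2 g → 9.2 / 18.02 = 0.5105 mol H2O
Molar mass of FeSO4 = 151.92 g/mol → mol FeSO4 = 11 / 151.92 = 0.07241
n = 0.5105 / 0.07241 = 7.05 ≈ 7 → FeSO4·7H2O

FeSO4·7H2O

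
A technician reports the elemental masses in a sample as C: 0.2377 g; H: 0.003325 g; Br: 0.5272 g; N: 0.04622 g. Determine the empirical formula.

C6HBr2N

C: 0.2377 g ÷ 12.01 g/mol = 0.01979 mol
H: 0.003325 g ÷ 1.008 g/mol = 0.003299 mol
Br: 0.5272 g ÷ 79.90 g/mol = 0.006598 mol
N: 0.04622 g ÷ 14.01 g/mol = 0.003299 mol
Divide by the smallest (0.003299 mol H): C 6.000, H 1.000, Br 2.000, N 1.000
Ratio ≈ 6:1:2:1, so the empirical formula is C6HBr2N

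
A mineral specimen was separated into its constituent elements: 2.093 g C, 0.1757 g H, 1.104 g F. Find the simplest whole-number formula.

Moles — C: 2.093 / 12.01 = 0.1743 mol; H: 0.1757 / 1.008 = 0.1743 mol; F: 1.104 / 19.00 = 0.05811 mol
Smallest is F at 0.05811 mol; normalising gives C 2.999, H 3.000, F 1.000
≈ 3:3:1 → C3H3F

C3H3F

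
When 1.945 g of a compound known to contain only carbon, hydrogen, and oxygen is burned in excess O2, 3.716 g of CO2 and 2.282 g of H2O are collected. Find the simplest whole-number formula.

C2H6O

mol C = 3.716 / 44.01 = 0.08444; mass C = 0.08444 × 12.01 = 1.014 g
mol H = 2 × (2.282 / 18.02) = 0.2533; mass H = 0.2533 × 1.008 = 0.2553 g
mass O = 1.945 − (1.269) = 0.6756 g → mol O = 0.04223
Smallest is O at 0.04223 mol; normalising gives C 2.000, H 5.998, O 1.000
Ratio ≈ 2:6:1, so the empirical formula is C2H6O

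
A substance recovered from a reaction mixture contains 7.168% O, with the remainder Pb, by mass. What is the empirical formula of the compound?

Assume 100 g: 7.168 g O, 92.832 g Pb.
n(O) = 7.168/16.00 = 0.448, n(Pb) = 92.832/207.2 = 0.448
Divide by the smallest (0.448 mol O): O 1.000, Pb 1.000
≈ 1:1 → OPb

OPb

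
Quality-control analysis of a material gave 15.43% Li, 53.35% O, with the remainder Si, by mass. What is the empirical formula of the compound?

Li2O3Si

Assume 100 g: 15.43 g Li, 53.35 g O, 31.22 g Si.
Li: 15.43 g ÷ 6.94 g/mol = 2.223 mol
O: 53.35 g ÷ 16.00 g/mol = 3.334 mol
Si: 31.22 g ÷ 28.09 g/mol = 1.111 mol
Divide by the smallest (1.111 mol Si): Li 2.000, O 3.000, Si 1.000
≈ 2:3:1 → Li2O3Si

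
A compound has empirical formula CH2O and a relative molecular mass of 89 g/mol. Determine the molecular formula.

C3H6O3

Empirical-formula mass = 30.03 g/mol
n = 89 / 30.03 = 2.96 ≈ 3
Molecular formula = (CH2O)3 = C3H6O3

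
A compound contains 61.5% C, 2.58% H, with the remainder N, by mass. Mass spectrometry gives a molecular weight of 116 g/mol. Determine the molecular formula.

C6H3N3

Assume 100 g: 61.5 g C, 2.58 g H, 35.92 g N.
C: 61.5 g ÷ 12.01 g/mol = 5.121 mol
H: 2.58 g ÷ 1.008 g/mol = 2.56 mol
N: 35.92 g ÷ 14.01 g/mol = 2.564 mol
Smallest is H at 2.56 mol; normalising gives C 2.001, H 1.000, N 1.002
Ratio ≈ 2:1:1, so the empirical formula is C2HN
Empirical-formula mass = 39.04 g/mol
n = 116 / 39.04 = 2.97 ≈ 3
Molecular formula = (C2HN)×3 = C6H3N3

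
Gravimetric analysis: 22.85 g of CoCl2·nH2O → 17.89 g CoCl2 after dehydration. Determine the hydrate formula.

Mass of water lost = 22.85 − 17.89 = 4.96 g → 4.96 / 18.02 = 0.2752 mol H2O
Molar mass of CoCl2 = 129.83 g/mol → mol CoCl2 = 17.89 / 129.83 = 0.1378
n = 0.2752 / 0.1378 = 2.00 ≈ 2 → CoCl2·2H2O

CoCl2·2H2O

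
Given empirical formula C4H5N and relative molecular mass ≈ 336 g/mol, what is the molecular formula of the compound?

Empirical-formula mass = 67.09 g/mol
n = 336 / 67.09 = 5.01 ≈ 5
Molecular formula = (C4H5N)5 = C20H25N5

C20H25N5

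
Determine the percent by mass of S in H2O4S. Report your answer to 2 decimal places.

32.70%

Molar mass = 2(1.008) + 4(16.00) + 1(32.07) = 98.086 g/mol
Mass of S per mole = 1 × 32.07 = 32.070 g
% S = 32.070 / 98.086 × 100 = 32.70%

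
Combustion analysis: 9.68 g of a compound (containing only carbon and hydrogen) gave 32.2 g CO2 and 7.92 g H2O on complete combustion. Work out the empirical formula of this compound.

mol C = 32.2 / 44.01 = 0.7317; mass C = 0.7317 × 12.01 = 8.787 g
mol H = 2 × (7.92 / 18.02) = 0.8790; mass H = 0.8790 × 1.008 = 0.8861 g
Ratios (÷ 0.7317): C 1.000, H 1.201
Multiply by 5: C 5.00, H 6.01 → C5H6

C5H6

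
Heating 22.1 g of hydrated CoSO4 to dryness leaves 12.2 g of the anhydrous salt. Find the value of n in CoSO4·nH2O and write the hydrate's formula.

CoSO4·7H2O

Mass of water lost = 22.1 − 12.2 = 9.9 g → 9.9 / 18.02 = 0.5494 mol H2O
Molar mass of CoSO4 = 155.00 g/mol → mol CoSO4 = 12.2 / 155.00 = 0.07871
n = 0.5494 / 0.07871 = 6.98 ≈ 7 → CoSO4·7H2O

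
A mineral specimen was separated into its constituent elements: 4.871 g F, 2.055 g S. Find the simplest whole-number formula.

Moles — F: 4.871 / 19.00 = 0.2564 mol; S: 2.055 / 32.07 = 0.06408 mol
Ratios (÷ 0.06408): F 4.001, S 1.000
≈ 4:1 → F4S

F4S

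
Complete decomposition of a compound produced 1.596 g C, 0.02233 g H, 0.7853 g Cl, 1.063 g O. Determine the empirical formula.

n(C) = 1.596/12.01 = 0.1329, n(H) = 0.02233/1.008 = 0.02215, n(Cl) = 0.7853/35.45 = 0.02215, n(O) = 1.063/16.00 = 0.06644
Ratios (÷ 0.02215): C 5.999, H 1.000, Cl 1.000, O 2.999
≈ 6:1:1:3 → C6HClO3

C6HClO3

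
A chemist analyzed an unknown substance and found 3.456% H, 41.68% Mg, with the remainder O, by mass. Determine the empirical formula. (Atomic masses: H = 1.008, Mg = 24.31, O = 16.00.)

Assume 100 g: 3.456 g H, 41.68 g Mg, 54.864 g O.
n(H) = 3.456/1.008 = 3.429, n(Mg) = 41.68/24.31 = 1.715, n(O) = 54.864/16.00 = 3.429
Ratios (÷ 1.715): H 2.000, Mg 1.000, O 2.000
≈ 2:1:2 → H2MgO2

H2MgO2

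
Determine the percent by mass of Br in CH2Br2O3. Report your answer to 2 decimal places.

Molar mass = 1(12.01) + 2(1.008) + 2(79.90) + 3(16.00) = 221.826 g/mol
Mass of Br per mole = 2 × 79.90 = 159.800 g
% Br = 159.800 / 221.826 × 100 = 72.04%

72.04%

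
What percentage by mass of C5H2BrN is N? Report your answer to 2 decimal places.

Molar mass = 5(12.01) + 2(1.008) + 1(79.90) + 1(14.01) = 155.976 g/mol
Mass of N per mole = 1 × 14.01 = 14.010 g
% N = 14.010 / 155.976 × 100 = 8.98%

8.98%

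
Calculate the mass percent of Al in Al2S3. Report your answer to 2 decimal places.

35.93%

Molar mass = 2(26.98) + 3(32.07) = 150.170 g/mol
Mass of Al per mole = 2 × 26.98 = 53.960 g
% Al = 53.960 / 150.170 × 100 = 35.93%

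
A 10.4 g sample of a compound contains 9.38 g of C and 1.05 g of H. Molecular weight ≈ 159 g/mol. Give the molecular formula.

n(C) = 9.38/12.01 = 0.781, n(H) = 1.05/1.008 = 1.042
Divide by the smallest (0.781 mol C): C 1.000, H 1.334
×3: C 3.00, H 4.00 → C3H4
Empirical-formula mass = 40.06 g/mol
n = 159 / 40.06 = 3.97 ≈ 4
Molecular formula = (C3H4)×4 = C12H16

C12H16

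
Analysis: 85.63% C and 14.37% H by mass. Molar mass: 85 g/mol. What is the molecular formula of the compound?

C6H12

Assume 100 g: 85.63 g C, 14.37 g H.
Moles — C: 85.63 / 12.01 = 7.13 mol; H: 14.37 / 1.008 = 14.26 mol
Ratios (÷ 7.13): C 1.000, H 1.999
→ CH2
Empirical-formula mass = 14.03 g/mol
n = 85 / 14.03 = 6.06 ≈ 6
Molecular formula = (CH2)×6 = C6H12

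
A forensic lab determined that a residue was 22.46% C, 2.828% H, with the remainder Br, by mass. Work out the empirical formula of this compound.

C2H3Br

Assume 100 g: 22.46 g C, 2.828 g H, 74.712 g Br.
Moles — C: 22.46 / 12.01 = 1.87 mol; H: 2.828 / 1.008 = 2.806 mol; Br: 74.712 / 79.90 = 0.9351 mol
Divide by the smallest (0.9351 mol Br): C 2.000, H 3.000, Br 1.000
→ C2H3Br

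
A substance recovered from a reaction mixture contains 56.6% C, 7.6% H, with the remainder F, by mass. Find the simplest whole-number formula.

C5H8F2

Assume 100 g: 56.6 g C, 7.6 g H, 35.8 g F.
C: 56.6 g ÷ 12.01 g/mol = 4.713 mol
H: 7.6 g ÷ 1.008 g/mol = 7.54 mol
F: 35.8 g ÷ 19.00 g/mol = 1.884 mol
Smallest is F at 1.884 mol; normalising gives C 2.501, H 4.002, F 1.000
×2: C 5.00, H 8.00, F 2.00 → C5H8F2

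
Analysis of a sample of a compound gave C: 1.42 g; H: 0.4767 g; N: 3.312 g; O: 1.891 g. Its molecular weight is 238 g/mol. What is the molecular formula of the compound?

C4H16N8O4

C: 1.42 g ÷ 12.01 g/mol = 0.1182 mol
H: 0.4767 g ÷ 1.008 g/mol = 0.4729 mol
N: 3.312 g ÷ 14.01 g/mol = 0.2364 mol
O: 1.891 g ÷ 16.00 g/mol = 0.1182 mol
Ratios (÷ 0.1182): C 1.000, H 4.001, N 2.000, O 1.000
≈ 1:4:2:1 → CH4N2O
Empirical-formula mass = 60.06 g/mol
n = 238 / 60.06 = 3.96 ≈ 4
Molecular formula = (CH4N2O)×4 = C4H16N8O4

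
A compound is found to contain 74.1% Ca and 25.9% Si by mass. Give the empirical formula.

Ca2Si

Assume 100 g: 74.1 g Ca, 25.9 g Si.
Ca: 74.1 g ÷ 40.08 g/mol = 1.849 mol
Si: 25.9 g ÷ 28.09 g/mol = 0.922 mol
Divide by the smallest (0.922 mol Si): Ca 2.005, Si 1.000
≈ 2:1 → Ca2Si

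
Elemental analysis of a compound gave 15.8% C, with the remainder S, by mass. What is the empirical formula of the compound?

Assume 100 g: 15.8 g C, 84.2 g S.
C: 15.8 g ÷ 12.01 g/mol = 1.316 mol
S: 84.2 g ÷ 32.07 g/mol = 2.626 mol
Ratios (÷ 1.316): C 1.000, S 1.996
≈ 1:2 → CS2

CS2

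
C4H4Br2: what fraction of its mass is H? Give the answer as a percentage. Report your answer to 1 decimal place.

Molar mass = 4(12.01) + 4(1.008) + 2(79.90) = 211.872 g/mol
Mass of H per mole = 4 × 1.008 = 4.032 g
% H = 4.032 / 211.872 × 100 = 1.9%

1.9%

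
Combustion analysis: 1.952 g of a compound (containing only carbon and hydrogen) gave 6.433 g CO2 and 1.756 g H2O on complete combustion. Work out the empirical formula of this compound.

mol C = 6.433 / 44.01 = 0.1462; mass C = 0.1462 × 12.01 = 1.756 g
mol H = 2 × (1.756 / 18.02) = 0.1949; mass H = 0.1949 × 1.008 = 0.1965 g
Divide by the smallest (0.1462 mol C): C 1.000, H 1.333
Scaling by 3: C 3.00, H 4.00 → C3H4

C3H4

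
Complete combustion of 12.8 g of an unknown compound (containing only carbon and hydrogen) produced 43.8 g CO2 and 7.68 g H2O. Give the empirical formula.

mol C = 43.8 / 44.01 = 0.9952; mass C = 0.9952 × 12.01 = 11.95 g
mol H = 2 × (7.68 / 18.02) = 0.8524; mass H = 0.8524 × 1.008 = 0.8592 g
Smallest is H at 0.8524 mol; normalising gives C 1.168, H 1.000
Scaling by 6: C 7.01, H 6.00 → C7H6

C7H6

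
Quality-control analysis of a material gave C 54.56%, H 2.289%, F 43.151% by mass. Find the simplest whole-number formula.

C2HF

Assume 100 g: 54.56 g C, 2.289 g H, 43.151 g F.
Moles — C: 54.56 / 12.01 = 4.543 mol; H: 2.289 / 1.008 = 2.271 mol; F: 43.151 / 19.00 = 2.271 mol
Divide by the smallest (2.271 mol H): C 2.001, H 1.000, F 1.000
≈ 2:1:1 → C2HF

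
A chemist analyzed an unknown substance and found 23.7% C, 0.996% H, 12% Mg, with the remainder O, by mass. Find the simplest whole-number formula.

Assume 100 g: 23.7 g C, 0.996 g H, 12 g Mg, 63.3 g O.
Moles — C: 23.7 / 12.01 = 1.973 mol; H: 0.996 / 1.008 = 0.9881 mol; Mg: 12 / 24.31 = 0.4936 mol; O: 63.3 / 16.00 = 3.956 mol
Smallest is Mg at 0.4936 mol; normalising gives C 3.998, H 2.002, Mg 1.000, O 8.015
Ratio ≈ 4:2:1:8, so the empirical formula is C4H2MgO8

C4H2MgO8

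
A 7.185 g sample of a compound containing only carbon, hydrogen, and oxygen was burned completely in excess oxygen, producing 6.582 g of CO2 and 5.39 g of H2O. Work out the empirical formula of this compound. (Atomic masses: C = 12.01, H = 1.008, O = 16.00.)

CH4O2

mol C = 6.582 / 44.01 = 0.1496; mass C = 0.1496 × 12.01 = 1.796 g
mol H = 2 × (5.39 / 18.02) = 0.5982; mass H = 0.5982 × 1.008 = 0.6030 g
mass O = 7.185 − (2.399) = 4.786 g → mol O = 0.2991
Ratios (÷ 0.1496): C 1.000, H 4.000, O 2.000
Ratio ≈ 1:4:2, so the empirical formula is CH4O2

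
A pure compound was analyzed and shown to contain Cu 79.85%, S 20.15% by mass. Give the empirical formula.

Cu2S

Assume 100 g: 79.85 g Cu, 20.15 g S.
n(Cu) = 79.85/63.55 = 1.256, n(S) = 20.15/32.07 = 0.6283
Smallest is S at 0.6283 mol; normalising gives Cu 2.000, S 1.000
→ Cu2S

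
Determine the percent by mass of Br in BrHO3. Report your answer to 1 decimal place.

62.0%

Molar mass = 1(79.90) + 1(1.008) + 3(16.00) = 128.908 g/mol
Mass of Br per mole = 1 × 79.90 = 79.900 g
% Br = 79.900 / 128.908 × 100 = 62.0%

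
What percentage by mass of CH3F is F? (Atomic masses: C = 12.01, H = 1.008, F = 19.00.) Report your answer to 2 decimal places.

55.83%

Molar mass = 1(12.01) + 3(1.008) + 1(19.00) = 34.034 g/mol
Mass of F per mole = 1 × 19.00 = 19.000 g
% F = 19.000 / 34.034 × 100 = 55.83%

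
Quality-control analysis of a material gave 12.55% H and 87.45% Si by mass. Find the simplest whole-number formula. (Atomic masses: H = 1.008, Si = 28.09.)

H4Si

Assume 100 g: 12.55 g H, 87.45 g Si.
n(H) = 12.55/1.008 = 12.45, n(Si) = 87.45/28.09 = 3.113
Smallest is Si at 3.113 mol; normalising gives H 3.999, Si 1.000
≈ 4:1 → H4Si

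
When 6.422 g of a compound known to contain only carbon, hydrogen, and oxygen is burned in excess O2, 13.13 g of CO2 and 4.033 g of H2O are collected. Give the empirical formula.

mol C = 13.13 / 44.01 = 0.2983; mass C = 0.2983 × 12.01 = 3.583 g
mol H = 2 × (4.033 / 18.02) = 0.4476; mass H = 0.4476 × 1.008 = 0.4512 g
mass O = 6.422 − (4.034) = 2.388 g → mol O = 0.1492
Smallest is O at 0.1492 mol; normalising gives C 1.999, H 2.999, O 1.000
≈ 2:3:1 → C2H3O

C2H3O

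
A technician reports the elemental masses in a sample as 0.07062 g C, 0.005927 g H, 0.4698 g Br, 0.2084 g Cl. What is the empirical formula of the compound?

Moles — C: 0.07062 / 12.01 = 0.00588 mol; H: 0.005927 / 1.008 = 0.00588 mol; Br: 0.4698 / 79.90 = 0.00588 mol; Cl: 0.2084 / 35.45 = 0.005879 mol
Divide by the smallest (0.005879 mol Cl): C 1.000, H 1.000, Br 1.000, Cl 1.000
→ CHBrCl

CHBrCl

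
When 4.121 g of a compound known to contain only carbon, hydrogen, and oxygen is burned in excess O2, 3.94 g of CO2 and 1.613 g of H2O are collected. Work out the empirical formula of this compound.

mol C = 3.94 / 44.01 = 0.08953; mass C = 0.08953 × 12.01 = 1.075 g
mol H = 2 × (1.613 / 18.02) = 0.1790; mass H = 0.1790 × 1.008 = 0.1805 g
mass O = 4.121 − (1.256) = 2.865 g → mol O = 0.1791
Smallest is C at 0.08953 mol; normalising gives C 1.000, H 2.000, O 2.000
≈ 1:2:2 → CH2O2

CH2O2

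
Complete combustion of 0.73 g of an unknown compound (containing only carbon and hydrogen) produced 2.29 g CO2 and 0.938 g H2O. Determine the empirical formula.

CH2

mol C = 2.29 / 44.01 = 0.05203; mass C = 0.05203 × 12.01 = 0.6249 g
mol H = 2 × (0.938 / 18.02) = 0.1041; mass H = 0.1041 × 1.008 = 0.1049 g
Divide by the smallest (0.05203 mol C): C 1.000, H 2.001
≈ 1:2 → CH2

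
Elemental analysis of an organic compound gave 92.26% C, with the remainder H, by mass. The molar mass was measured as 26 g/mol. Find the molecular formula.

C2H2

Assume 100 g: 92.26 g C, 7.74 g H.
n(C) = 92.26/12.01 = 7.682, n(H) = 7.74/1.008 = 7.679
Smallest is H at 7.679 mol; normalising gives C 1.000, H 1.000
→ CH
Empirical-formula mass = 13.02 g/mol
n = 26 / 13.02 = 2.00 ≈ 2
Molecular formula = (CH)×2 = C2H2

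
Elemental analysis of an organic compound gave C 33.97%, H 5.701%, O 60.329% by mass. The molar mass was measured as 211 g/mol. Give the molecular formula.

C6H12O8

Assume 100 g: 33.97 g C, 5.701 g H, 60.329 g O.
n(C) = 33.97/12.01 = 2.828, n(H) = 5.701/1.008 = 5.656, n(O) = 60.329/16.00 = 3.771
Ratios (÷ 2.828): C 1.000, H 2.000, O 1.333
×3: C 3.00, H 6.00, O 4.00 → C3H6O4
Empirical-formula mass = 106.08 g/mol
n = 211 / 106.08 = 1.99 ≈ 2
Molecular formula = (C3H6O4)×2 = C6H12O8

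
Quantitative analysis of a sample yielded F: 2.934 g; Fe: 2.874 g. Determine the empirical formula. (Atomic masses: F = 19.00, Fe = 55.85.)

F3Fe

F: 2.934 g ÷ 19.00 g/mol = 0.1544 mol
Fe: 2.874 g ÷ 55.85 g/mol = 0.05146 mol
Ratios (÷ 0.05146): F 3.001, Fe 1.000
≈ 3:1 → F3Fe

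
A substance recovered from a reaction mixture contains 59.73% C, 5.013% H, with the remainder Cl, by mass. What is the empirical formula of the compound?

Assume 100 g: 59.73 g C, 5.013 g H, 35.257 g Cl.
C: 59.73 g ÷ 12.01 g/mol = 4.973 mol
H: 5.013 g ÷ 1.008 g/mol = 4.973 mol
Cl: 35.257 g ÷ 35.45 g/mol = 0.9946 mol
Divide by the smallest (0.9946 mol Cl): C 5.001, H 5.000, Cl 1.000
→ C5H5Cl

C5H5Cl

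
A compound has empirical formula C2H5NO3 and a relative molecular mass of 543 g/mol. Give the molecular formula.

C12H30N6O18

Empirical-formula mass = 91.07 g/mol
n = 543 / 91.07 = 5.96 ≈ 6
Molecular formula = (C2H5NO3)6 = C12H30N6O18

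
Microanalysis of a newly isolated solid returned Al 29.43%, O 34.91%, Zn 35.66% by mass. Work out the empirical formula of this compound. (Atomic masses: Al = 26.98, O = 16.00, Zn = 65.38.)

Al2O4Zn

Assume 100 g: 29.43 g Al, 34.91 g O, 35.66 g Zn.
Al: 29.43 g ÷ 26.98 g/mol = 1.091 mol
O: 34.91 g ÷ 16.00 g/mol = 2.182 mol
Zn: 35.66 g ÷ 65.38 g/mol = 0.5454 mol
Smallest is Zn at 0.5454 mol; normalising gives Al 2.000, O 4.000, Zn 1.000
Ratio ≈ 2:4:1, so the empirical formula is Al2O4Zn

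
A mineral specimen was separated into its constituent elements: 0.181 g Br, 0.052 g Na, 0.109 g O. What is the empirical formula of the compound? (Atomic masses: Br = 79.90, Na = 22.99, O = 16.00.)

n(Br) = 0.181/79.90 = 0.002265, n(Na) = 0.052/22.99 = 0.002262, n(O) = 0.109/16.00 = 0.006812
Ratios (÷ 0.002262): Br 1.002, Na 1.000, O 3.012
≈ 1:1:3 → BrNaO3

BrNaO3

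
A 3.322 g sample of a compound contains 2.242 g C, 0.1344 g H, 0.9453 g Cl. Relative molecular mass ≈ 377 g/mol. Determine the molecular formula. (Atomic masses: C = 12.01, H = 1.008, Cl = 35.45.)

C: 2.242 g ÷ 12.01 g/mol = 0.1867 mol
H: 0.1344 g ÷ 1.008 g/mol = 0.1333 mol
Cl: 0.9453 g ÷ 35.45 g/mol = 0.02667 mol
Divide by the smallest (0.02667 mol Cl): C 7.001, H 5.000, Cl 1.000
≈ 7:5:1 → C7H5Cl
Empirical-formula mass = 124.56 g/mol
n = 377 / 124.56 = 3.03 ≈ 3
Molecular formula = (C7H5Cl)×3 = C21H15Cl3

C21H15Cl3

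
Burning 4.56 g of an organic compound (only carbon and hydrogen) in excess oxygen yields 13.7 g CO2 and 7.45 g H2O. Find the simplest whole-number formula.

C3H8

mol C = 13.7 / 44.01 = 0.3113; mass C = 0.3113 × 12.01 = 3.739 g
mol H = 2 × (7.45 / 18.02) = 0.8269; mass H = 0.8269 × 1.008 = 0.8335 g
Divide by the smallest (0.3113 mol C): C 1.000, H 2.656
×3: C 3.00, H 7.97 → C3H8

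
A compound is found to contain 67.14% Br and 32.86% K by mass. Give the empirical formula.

BrK

Assume 100 g: 67.14 g Br, 32.86 g K.
Moles — Br: 67.14 / 79.90 = 0.8403 mol; K: 32.86 / 39.10 = 0.8404 mol
Ratios (÷ 0.8403): Br 1.000, K 1.000
≈ 1:1 → BrK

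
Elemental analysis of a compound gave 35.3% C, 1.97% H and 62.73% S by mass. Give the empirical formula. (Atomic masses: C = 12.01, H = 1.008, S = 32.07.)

C3H2S2

Assume 100 g: 35.3 g C, 1.97 g H, 62.73 g S.
Moles — C: 35.3 / 12.01 = 2.939 mol; H: 1.97 / 1.008 = 1.954 mol; S: 62.73 / 32.07 = 1.956 mol
Divide by the smallest (1.954 mol H): C 1.504, H 1.000, S 1.001
Scaling by 2: C 3.01, H 2.00, S 2.00 → C3H2S2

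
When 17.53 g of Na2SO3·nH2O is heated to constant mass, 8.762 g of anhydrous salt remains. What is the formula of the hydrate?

Mass of water lost = 17.53 − 8.762 = 8.768 g → 8.768 / 18.02 = 0.4866 mol H2O
Molar mass of Na2SO3 = 126.05 g/mol → mol Na2SO3 = 8.762 / 126.05 = 0.06951
n = 0.4866 / 0.06951 = 7.00 ≈ 7 → Na2SO3·7H2O

Na2SO3·7H2O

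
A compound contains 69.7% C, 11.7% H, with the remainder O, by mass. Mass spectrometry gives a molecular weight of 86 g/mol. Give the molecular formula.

C5H10O

Assume 100 g: 69.7 g C, 11.7 g H, 18.6 g O.
Moles — C: 69.7 / 12.01 = 5.803 mol; H: 11.7 / 1.008 = 11.61 mol; O: 18.6 / 16.00 = 1.163 mol
Smallest is O at 1.163 mol; normalising gives C 4.992, H 9.985, O 1.000
Ratio ≈ 5:10:1, so the empirical formula is C5H10O
Empirical-formula mass = 86.13 g/mol
n = 86 / 86.13 = 1.00 ≈ 1
Molecular formula = empirical formula = C5H10O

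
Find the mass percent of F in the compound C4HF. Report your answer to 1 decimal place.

Molar mass = 4(12.01) + 1(1.008) + 1(19.00) = 68.048 g/mol
Mass of F per mole = 1 × 19.00 = 19.000 g
% F = 19.000 / 68.048 × 100 = 27.9%

27.9%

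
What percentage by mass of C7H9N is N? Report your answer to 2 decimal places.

Molar mass = 7(12.01) + 9(1.008) + 1(14.01) = 107.152 g/mol
Mass of N per mole = 1 × 14.01 = 14.010 g
% N = 14.010 / 107.152 × 100 = 13.07%

13.07%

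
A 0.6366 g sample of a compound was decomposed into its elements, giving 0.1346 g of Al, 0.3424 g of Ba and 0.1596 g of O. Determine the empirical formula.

n(Al) = 0.1346/26.98 = 0.004989, n(Ba) = 0.3424/137.33 = 0.002493, n(O) = 0.1596/16.00 = 0.009975
Divide by the smallest (0.002493 mol Ba): Al 2.001, Ba 1.000, O 4.001
Ratio ≈ 2:1:4, so the empirical formula is Al2BaO4

Al2BaO4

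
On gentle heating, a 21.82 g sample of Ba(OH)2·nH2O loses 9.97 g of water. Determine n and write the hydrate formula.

Ba(OH)2·8H2O

Mass of anhydrous Ba(OH)2 = 21.82 − 9.97 = 11.85 g
mol H2O = 9.97 / 18.02 = 0.5533
Molar mass of Ba(OH)2 = 171.35 g/mol → mol Ba(OH)2 = 11.85 / 171.35 = 0.06916
n = 0.5533 / 0.06916 = 8.00 ≈ 8 → Ba(OH)2·8H2O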